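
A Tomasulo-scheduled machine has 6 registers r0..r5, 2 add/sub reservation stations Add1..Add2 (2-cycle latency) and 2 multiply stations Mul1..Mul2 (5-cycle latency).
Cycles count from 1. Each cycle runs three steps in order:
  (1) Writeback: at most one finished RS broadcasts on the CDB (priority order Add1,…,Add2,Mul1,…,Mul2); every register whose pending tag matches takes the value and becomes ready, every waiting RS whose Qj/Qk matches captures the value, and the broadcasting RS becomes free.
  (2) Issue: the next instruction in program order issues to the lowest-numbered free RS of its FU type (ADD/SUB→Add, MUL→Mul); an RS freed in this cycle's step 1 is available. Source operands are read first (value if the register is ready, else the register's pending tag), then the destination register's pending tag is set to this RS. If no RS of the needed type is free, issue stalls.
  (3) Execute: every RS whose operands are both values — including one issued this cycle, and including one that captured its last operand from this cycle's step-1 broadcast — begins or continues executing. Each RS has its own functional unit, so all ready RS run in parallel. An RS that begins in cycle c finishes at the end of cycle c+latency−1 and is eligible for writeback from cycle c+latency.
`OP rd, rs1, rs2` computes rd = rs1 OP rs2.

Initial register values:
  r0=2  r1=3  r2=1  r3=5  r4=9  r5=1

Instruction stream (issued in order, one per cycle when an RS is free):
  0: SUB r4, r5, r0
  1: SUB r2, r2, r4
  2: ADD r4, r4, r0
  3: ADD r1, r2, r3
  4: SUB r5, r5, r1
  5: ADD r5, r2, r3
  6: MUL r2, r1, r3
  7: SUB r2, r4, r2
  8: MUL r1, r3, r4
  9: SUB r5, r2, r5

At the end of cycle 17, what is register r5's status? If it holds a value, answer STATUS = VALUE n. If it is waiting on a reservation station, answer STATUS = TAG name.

STATUS = TAG Add2

  c1: issue SUB r4<-Add1  regs: r0:2,r1:3,r2:1,r3:5,r4:Add1,r5:1
  c2: issue SUB r2<-Add2  regs: r0:2,r1:3,r2:Add2,r3:5,r4:Add1,r5:1
  c3: CDB Add1=-1; issue ADD r4<-Add1  regs: r0:2,r1:3,r2:Add2,r3:5,r4:Add1,r5:1
  c4: stall  regs: r0:2,r1:3,r2:Add2,r3:5,r4:Add1,r5:1
  c5: CDB Add1=1; issue ADD r1<-Add1  regs: r0:2,r1:Add1,r2:Add2,r3:5,r4:1,r5:1
  c6: CDB Add2=2; issue SUB r5<-Add2  regs: r0:2,r1:Add1,r2:2,r3:5,r4:1,r5:Add2
  c7: stall  regs: r0:2,r1:Add1,r2:2,r3:5,r4:1,r5:Add2
  c8: CDB Add1=7; issue ADD r5<-Add1  regs: r0:2,r1:7,r2:2,r3:5,r4:1,r5:Add1
  c9: issue MUL r2<-Mul1  regs: r0:2,r1:7,r2:Mul1,r3:5,r4:1,r5:Add1
  c10: CDB Add1=7; issue SUB r2<-Add1  regs: r0:2,r1:7,r2:Add1,r3:5,r4:1,r5:7
  c11: CDB Add2=-6; issue MUL r1<-Mul2  regs: r0:2,r1:Mul2,r2:Add1,r3:5,r4:1,r5:7
  c12: issue SUB r5<-Add2  regs: r0:2,r1:Mul2,r2:Add1,r3:5,r4:1,r5:Add2
  c13: -  regs: r0:2,r1:Mul2,r2:Add1,r3:5,r4:1,r5:Add2
  c14: CDB Mul1=35  regs: r0:2,r1:Mul2,r2:Add1,r3:5,r4:1,r5:Add2
  c15: -  regs: r0:2,r1:Mul2,r2:Add1,r3:5,r4:1,r5:Add2
  c16: CDB Add1=-34  regs: r0:2,r1:Mul2,r2:-34,r3:5,r4:1,r5:Add2
  c17: CDB Mul2=5  regs: r0:2,r1:5,r2:-34,r3:5,r4:1,r5:Add2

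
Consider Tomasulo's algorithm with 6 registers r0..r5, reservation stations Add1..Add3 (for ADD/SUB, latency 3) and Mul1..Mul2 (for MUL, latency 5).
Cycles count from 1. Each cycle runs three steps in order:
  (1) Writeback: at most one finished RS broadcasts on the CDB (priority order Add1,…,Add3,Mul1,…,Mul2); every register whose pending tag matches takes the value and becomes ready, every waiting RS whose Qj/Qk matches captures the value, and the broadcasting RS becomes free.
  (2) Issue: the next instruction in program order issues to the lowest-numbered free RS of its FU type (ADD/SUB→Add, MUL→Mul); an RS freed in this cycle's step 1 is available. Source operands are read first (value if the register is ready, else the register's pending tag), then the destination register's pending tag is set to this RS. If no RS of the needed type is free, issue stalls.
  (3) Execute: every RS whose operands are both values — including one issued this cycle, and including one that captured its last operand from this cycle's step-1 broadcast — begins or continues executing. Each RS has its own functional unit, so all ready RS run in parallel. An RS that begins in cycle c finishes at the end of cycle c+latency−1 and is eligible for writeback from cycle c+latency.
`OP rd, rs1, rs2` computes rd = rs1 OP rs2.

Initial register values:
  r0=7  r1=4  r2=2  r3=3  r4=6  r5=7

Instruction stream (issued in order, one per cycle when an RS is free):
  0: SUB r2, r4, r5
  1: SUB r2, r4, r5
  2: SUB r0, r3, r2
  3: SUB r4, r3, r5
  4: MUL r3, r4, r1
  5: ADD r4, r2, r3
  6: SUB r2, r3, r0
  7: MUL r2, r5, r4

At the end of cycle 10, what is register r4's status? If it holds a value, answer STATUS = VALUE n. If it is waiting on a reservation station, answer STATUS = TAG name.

cycle 1: issue SUB r2<-Add1 // r0:7,r1:4,r2:Add1,r3:3,r4:6,r5:7
cycle 2: issue SUB r2<-Add2 // r0:7,r1:4,r2:Add2,r3:3,r4:6,r5:7
cycle 3: issue SUB r0<-Add3 // r0:Add3,r1:4,r2:Add2,r3:3,r4:6,r5:7
cycle 4: CDB Add1=-1; issue SUB r4<-Add1 // r0:Add3,r1:4,r2:Add2,r3:3,r4:Add1,r5:7
cycle 5: CDB Add2=-1; issue MUL r3<-Mul1 // r0:Add3,r1:4,r2:-1,r3:Mul1,r4:Add1,r5:7
cycle 6: issue ADD r4<-Add2 // r0:Add3,r1:4,r2:-1,r3:Mul1,r4:Add2,r5:7
cycle 7: CDB Add1=-4; issue SUB r2<-Add1 // r0:Add3,r1:4,r2:Add1,r3:Mul1,r4:Add2,r5:7
cycle 8: CDB Add3=4; issue MUL r2<-Mul2 // r0:4,r1:4,r2:Mul2,r3:Mul1,r4:Add2,r5:7
cycle 9: - // r0:4,r1:4,r2:Mul2,r3:Mul1,r4:Add2,r5:7
cycle 10: - // r0:4,r1:4,r2:Mul2,r3:Mul1,r4:Add2,r5:7

STATUS = TAG Add2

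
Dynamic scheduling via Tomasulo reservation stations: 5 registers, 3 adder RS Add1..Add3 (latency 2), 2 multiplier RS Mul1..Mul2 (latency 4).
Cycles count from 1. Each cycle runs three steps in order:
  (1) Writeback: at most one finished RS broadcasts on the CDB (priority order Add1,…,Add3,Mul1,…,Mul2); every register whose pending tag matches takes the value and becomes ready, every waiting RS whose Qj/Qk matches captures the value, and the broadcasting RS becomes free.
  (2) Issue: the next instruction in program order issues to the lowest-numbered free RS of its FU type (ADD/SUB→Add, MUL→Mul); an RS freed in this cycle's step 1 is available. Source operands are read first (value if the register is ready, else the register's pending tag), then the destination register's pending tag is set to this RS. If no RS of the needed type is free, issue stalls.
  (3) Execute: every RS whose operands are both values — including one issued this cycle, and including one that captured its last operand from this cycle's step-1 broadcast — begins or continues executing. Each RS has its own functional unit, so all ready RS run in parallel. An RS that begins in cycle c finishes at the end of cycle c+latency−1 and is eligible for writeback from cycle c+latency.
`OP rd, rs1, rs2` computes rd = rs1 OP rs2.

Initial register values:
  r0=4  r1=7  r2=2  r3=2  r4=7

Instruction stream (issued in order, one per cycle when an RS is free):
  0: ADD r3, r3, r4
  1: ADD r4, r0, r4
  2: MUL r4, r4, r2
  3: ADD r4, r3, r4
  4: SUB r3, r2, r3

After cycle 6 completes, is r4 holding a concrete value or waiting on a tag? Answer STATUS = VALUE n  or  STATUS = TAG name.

c1: issue ADD r3<-Add1 | r0:4,r1:7,r2:2,r3:Add1,r4:7
c2: issue ADD r4<-Add2 | r0:4,r1:7,r2:2,r3:Add1,r4:Add2
c3: CDB Add1=9; issue MUL r4<-Mul1 | r0:4,r1:7,r2:2,r3:9,r4:Mul1
c4: CDB Add2=11; issue ADD r4<-Add1 | r0:4,r1:7,r2:2,r3:9,r4:Add1
c5: issue SUB r3<-Add2 | r0:4,r1:7,r2:2,r3:Add2,r4:Add1
c6: - | r0:4,r1:7,r2:2,r3:Add2,r4:Add1

STATUS = TAG Add1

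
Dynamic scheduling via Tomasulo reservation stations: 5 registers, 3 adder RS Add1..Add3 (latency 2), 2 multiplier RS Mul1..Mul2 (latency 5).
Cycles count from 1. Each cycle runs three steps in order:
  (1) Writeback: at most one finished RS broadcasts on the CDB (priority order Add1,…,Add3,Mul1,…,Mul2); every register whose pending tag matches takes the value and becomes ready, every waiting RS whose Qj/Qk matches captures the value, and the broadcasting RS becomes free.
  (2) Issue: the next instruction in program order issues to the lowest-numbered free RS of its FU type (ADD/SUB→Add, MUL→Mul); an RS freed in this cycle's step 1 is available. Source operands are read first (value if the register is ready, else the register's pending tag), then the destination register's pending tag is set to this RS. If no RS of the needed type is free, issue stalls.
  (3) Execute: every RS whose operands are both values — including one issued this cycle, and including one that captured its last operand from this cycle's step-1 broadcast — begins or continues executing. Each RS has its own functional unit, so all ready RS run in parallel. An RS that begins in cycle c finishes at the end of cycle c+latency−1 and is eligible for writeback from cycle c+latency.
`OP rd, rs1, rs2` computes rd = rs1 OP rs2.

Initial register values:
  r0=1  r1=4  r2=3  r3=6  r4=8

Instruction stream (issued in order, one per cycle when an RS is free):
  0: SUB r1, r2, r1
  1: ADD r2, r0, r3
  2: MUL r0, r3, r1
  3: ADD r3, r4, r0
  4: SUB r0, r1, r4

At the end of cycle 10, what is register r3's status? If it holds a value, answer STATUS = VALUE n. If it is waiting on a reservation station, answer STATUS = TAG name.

  c1: issue SUB r1<-Add1  regs: r0:1,r1:Add1,r2:3,r3:6,r4:8
  c2: issue ADD r2<-Add2  regs: r0:1,r1:Add1,r2:Add2,r3:6,r4:8
  c3: CDB Add1=-1; issue MUL r0<-Mul1  regs: r0:Mul1,r1:-1,r2:Add2,r3:6,r4:8
  c4: CDB Add2=7; issue ADD r3<-Add1  regs: r0:Mul1,r1:-1,r2:7,r3:Add1,r4:8
  c5: issue SUB r0<-Add2  regs: r0:Add2,r1:-1,r2:7,r3:Add1,r4:8
  c6: -  regs: r0:Add2,r1:-1,r2:7,r3:Add1,r4:8
  c7: CDB Add2=-9  regs: r0:-9,r1:-1,r2:7,r3:Add1,r4:8
  c8: CDB Mul1=-6  regs: r0:-9,r1:-1,r2:7,r3:Add1,r4:8
  c9: -  regs: r0:-9,r1:-1,r2:7,r3:Add1,r4:8
  c10: CDB Add1=2  regs: r0:-9,r1:-1,r2:7,r3:2,r4:8

STATUS = VALUE 2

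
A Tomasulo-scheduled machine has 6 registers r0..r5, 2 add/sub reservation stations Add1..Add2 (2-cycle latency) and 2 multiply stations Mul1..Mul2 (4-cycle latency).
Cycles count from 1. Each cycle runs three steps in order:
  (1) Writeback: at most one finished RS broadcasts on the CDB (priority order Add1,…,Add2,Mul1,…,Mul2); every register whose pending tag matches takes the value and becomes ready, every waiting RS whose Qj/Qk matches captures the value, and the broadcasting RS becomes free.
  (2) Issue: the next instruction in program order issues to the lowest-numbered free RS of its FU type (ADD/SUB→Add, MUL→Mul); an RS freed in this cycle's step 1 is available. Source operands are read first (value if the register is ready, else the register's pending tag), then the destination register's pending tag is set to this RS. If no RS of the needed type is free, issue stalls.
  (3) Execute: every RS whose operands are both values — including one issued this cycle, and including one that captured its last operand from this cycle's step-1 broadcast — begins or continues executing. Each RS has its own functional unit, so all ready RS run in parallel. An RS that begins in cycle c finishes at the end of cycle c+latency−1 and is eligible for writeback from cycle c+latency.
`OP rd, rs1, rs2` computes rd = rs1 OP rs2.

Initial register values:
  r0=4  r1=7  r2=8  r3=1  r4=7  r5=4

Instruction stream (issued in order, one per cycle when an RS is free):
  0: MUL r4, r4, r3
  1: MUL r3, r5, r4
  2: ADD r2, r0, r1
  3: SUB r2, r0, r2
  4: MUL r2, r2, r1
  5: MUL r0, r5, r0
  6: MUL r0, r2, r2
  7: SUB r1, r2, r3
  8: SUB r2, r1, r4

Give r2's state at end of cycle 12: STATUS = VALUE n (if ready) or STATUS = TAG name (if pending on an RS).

STATUS = VALUE -49

cycle 1: issue MUL r4<-Mul1 // r0:4,r1:7,r2:8,r3:1,r4:Mul1,r5:4
cycle 2: issue MUL r3<-Mul2 // r0:4,r1:7,r2:8,r3:Mul2,r4:Mul1,r5:4
cycle 3: issue ADD r2<-Add1 // r0:4,r1:7,r2:Add1,r3:Mul2,r4:Mul1,r5:4
cycle 4: issue SUB r2<-Add2 // r0:4,r1:7,r2:Add2,r3:Mul2,r4:Mul1,r5:4
cycle 5: CDB Add1=11; stall // r0:4,r1:7,r2:Add2,r3:Mul2,r4:Mul1,r5:4
cycle 6: CDB Mul1=7; issue MUL r2<-Mul1 // r0:4,r1:7,r2:Mul1,r3:Mul2,r4:7,r5:4
cycle 7: CDB Add2=-7; stall // r0:4,r1:7,r2:Mul1,r3:Mul2,r4:7,r5:4
cycle 8: stall // r0:4,r1:7,r2:Mul1,r3:Mul2,r4:7,r5:4
cycle 9: stall // r0:4,r1:7,r2:Mul1,r3:Mul2,r4:7,r5:4
cycle 10: CDB Mul2=28; issue MUL r0<-Mul2 // r0:Mul2,r1:7,r2:Mul1,r3:28,r4:7,r5:4
cycle 11: CDB Mul1=-49; issue MUL r0<-Mul1 // r0:Mul1,r1:7,r2:-49,r3:28,r4:7,r5:4
cycle 12: issue SUB r1<-Add1 // r0:Mul1,r1:Add1,r2:-49,r3:28,r4:7,r5:4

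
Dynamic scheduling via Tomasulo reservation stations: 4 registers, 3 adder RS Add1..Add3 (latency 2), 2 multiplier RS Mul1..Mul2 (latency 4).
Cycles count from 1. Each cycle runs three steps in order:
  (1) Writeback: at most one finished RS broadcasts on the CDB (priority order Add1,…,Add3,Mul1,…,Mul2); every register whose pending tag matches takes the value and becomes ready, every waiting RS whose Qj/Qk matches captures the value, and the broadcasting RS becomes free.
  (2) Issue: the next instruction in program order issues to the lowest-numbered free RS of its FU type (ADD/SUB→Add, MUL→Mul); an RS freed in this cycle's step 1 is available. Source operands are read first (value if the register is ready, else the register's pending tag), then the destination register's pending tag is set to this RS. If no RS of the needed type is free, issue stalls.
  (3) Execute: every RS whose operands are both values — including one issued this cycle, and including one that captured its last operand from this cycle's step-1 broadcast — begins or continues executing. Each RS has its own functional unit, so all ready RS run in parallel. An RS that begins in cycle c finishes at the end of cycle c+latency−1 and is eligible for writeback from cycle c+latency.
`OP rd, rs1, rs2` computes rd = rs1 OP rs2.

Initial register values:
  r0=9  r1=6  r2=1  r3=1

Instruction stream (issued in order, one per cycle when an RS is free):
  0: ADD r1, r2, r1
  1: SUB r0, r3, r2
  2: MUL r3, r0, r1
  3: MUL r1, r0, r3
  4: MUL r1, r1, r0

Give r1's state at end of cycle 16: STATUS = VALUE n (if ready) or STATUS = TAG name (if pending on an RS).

  c1: issue ADD r1<-Add1  regs: r0:9,r1:Add1,r2:1,r3:1
  c2: issue SUB r0<-Add2  regs: r0:Add2,r1:Add1,r2:1,r3:1
  c3: CDB Add1=7; issue MUL r3<-Mul1  regs: r0:Add2,r1:7,r2:1,r3:Mul1
  c4: CDB Add2=0; issue MUL r1<-Mul2  regs: r0:0,r1:Mul2,r2:1,r3:Mul1
  c5: stall  regs: r0:0,r1:Mul2,r2:1,r3:Mul1
  c6: stall  regs: r0:0,r1:Mul2,r2:1,r3:Mul1
  c7: stall  regs: r0:0,r1:Mul2,r2:1,r3:Mul1
  c8: CDB Mul1=0; issue MUL r1<-Mul1  regs: r0:0,r1:Mul1,r2:1,r3:0
  c9: -  regs: r0:0,r1:Mul1,r2:1,r3:0
  c10: -  regs: r0:0,r1:Mul1,r2:1,r3:0
  c11: -  regs: r0:0,r1:Mul1,r2:1,r3:0
  c12: CDB Mul2=0  regs: r0:0,r1:Mul1,r2:1,r3:0
  c13: -  regs: r0:0,r1:Mul1,r2:1,r3:0
  c14: -  regs: r0:0,r1:Mul1,r2:1,r3:0
  c15: -  regs: r0:0,r1:Mul1,r2:1,r3:0
  c16: CDB Mul1=0  regs: r0:0,r1:0,r2:1,r3:0

STATUS = VALUE 0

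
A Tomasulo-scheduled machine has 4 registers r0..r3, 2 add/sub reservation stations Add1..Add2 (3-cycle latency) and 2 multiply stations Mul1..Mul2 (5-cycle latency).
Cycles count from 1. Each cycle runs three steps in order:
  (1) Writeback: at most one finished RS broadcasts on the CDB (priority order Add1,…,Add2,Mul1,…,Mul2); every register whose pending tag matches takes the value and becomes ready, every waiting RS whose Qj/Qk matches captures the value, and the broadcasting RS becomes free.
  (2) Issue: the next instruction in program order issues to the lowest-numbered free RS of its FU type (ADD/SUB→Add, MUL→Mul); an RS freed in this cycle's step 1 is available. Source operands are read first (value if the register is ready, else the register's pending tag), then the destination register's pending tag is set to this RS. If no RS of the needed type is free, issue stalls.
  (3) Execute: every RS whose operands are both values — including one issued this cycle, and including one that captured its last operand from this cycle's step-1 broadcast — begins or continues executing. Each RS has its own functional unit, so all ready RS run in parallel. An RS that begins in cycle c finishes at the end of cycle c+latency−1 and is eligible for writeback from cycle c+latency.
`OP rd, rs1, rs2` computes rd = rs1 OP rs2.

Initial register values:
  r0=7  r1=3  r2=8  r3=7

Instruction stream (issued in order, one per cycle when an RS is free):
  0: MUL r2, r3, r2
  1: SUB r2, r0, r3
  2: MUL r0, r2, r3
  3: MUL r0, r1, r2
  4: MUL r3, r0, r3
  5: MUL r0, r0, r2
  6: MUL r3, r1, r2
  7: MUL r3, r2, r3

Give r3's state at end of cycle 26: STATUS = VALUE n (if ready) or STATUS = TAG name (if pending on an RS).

c1: issue MUL r2<-Mul1 | r0:7,r1:3,r2:Mul1,r3:7
c2: issue SUB r2<-Add1 | r0:7,r1:3,r2:Add1,r3:7
c3: issue MUL r0<-Mul2 | r0:Mul2,r1:3,r2:Add1,r3:7
c4: stall | r0:Mul2,r1:3,r2:Add1,r3:7
c5: CDB Add1=0; stall | r0:Mul2,r1:3,r2:0,r3:7
c6: CDB Mul1=56; issue MUL r0<-Mul1 | r0:Mul1,r1:3,r2:0,r3:7
c7: stall | r0:Mul1,r1:3,r2:0,r3:7
c8: stall | r0:Mul1,r1:3,r2:0,r3:7
c9: stall | r0:Mul1,r1:3,r2:0,r3:7
c10: CDB Mul2=0; issue MUL r3<-Mul2 | r0:Mul1,r1:3,r2:0,r3:Mul2
c11: CDB Mul1=0; issue MUL r0<-Mul1 | r0:Mul1,r1:3,r2:0,r3:Mul2
c12: stall | r0:Mul1,r1:3,r2:0,r3:Mul2
c13: stall | r0:Mul1,r1:3,r2:0,r3:Mul2
c14: stall | r0:Mul1,r1:3,r2:0,r3:Mul2
c15: stall | r0:Mul1,r1:3,r2:0,r3:Mul2
c16: CDB Mul1=0; issue MUL r3<-Mul1 | r0:0,r1:3,r2:0,r3:Mul1
c17: CDB Mul2=0; issue MUL r3<-Mul2 | r0:0,r1:3,r2:0,r3:Mul2
c18: - | r0:0,r1:3,r2:0,r3:Mul2
c19: - | r0:0,r1:3,r2:0,r3:Mul2
c20: - | r0:0,r1:3,r2:0,r3:Mul2
c21: CDB Mul1=0 | r0:0,r1:3,r2:0,r3:Mul2
c22: - | r0:0,r1:3,r2:0,r3:Mul2
c23: - | r0:0,r1:3,r2:0,r3:Mul2
c24: - | r0:0,r1:3,r2:0,r3:Mul2
c25: - | r0:0,r1:3,r2:0,r3:Mul2
c26: CDB Mul2=0 | r0:0,r1:3,r2:0,r3:0

STATUS = VALUE 0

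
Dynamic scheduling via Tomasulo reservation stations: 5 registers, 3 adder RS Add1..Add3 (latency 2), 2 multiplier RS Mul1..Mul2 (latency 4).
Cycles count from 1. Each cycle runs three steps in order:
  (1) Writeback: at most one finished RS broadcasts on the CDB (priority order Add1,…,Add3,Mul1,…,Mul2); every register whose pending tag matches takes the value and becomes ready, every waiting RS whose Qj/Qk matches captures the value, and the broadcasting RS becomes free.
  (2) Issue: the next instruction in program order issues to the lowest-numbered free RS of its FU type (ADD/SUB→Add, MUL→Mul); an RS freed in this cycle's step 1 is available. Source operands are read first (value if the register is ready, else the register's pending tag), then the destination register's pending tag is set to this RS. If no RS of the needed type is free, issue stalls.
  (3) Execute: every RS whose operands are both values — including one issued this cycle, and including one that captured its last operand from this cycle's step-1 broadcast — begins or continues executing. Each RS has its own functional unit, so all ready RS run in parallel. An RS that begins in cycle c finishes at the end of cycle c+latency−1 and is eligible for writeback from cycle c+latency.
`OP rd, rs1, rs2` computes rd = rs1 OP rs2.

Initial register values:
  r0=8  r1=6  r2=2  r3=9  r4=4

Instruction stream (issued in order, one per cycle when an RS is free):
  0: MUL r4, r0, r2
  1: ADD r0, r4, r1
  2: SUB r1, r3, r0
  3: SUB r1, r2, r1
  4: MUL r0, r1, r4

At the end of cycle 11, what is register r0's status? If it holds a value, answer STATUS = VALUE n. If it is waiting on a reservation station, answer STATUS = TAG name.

STATUS = TAG Mul1

cycle 1: issue MUL r4<-Mul1 // r0:8,r1:6,r2:2,r3:9,r4:Mul1
cycle 2: issue ADD r0<-Add1 // r0:Add1,r1:6,r2:2,r3:9,r4:Mul1
cycle 3: issue SUB r1<-Add2 // r0:Add1,r1:Add2,r2:2,r3:9,r4:Mul1
cycle 4: issue SUB r1<-Add3 // r0:Add1,r1:Add3,r2:2,r3:9,r4:Mul1
cycle 5: CDB Mul1=16; issue MUL r0<-Mul1 // r0:Mul1,r1:Add3,r2:2,r3:9,r4:16
cycle 6: - // r0:Mul1,r1:Add3,r2:2,r3:9,r4:16
cycle 7: CDB Add1=22 // r0:Mul1,r1:Add3,r2:2,r3:9,r4:16
cycle 8: - // r0:Mul1,r1:Add3,r2:2,r3:9,r4:16
cycle 9: CDB Add2=-13 // r0:Mul1,r1:Add3,r2:2,r3:9,r4:16
cycle 10: - // r0:Mul1,r1:Add3,r2:2,r3:9,r4:16
cycle 11: CDB Add3=15 // r0:Mul1,r1:15,r2:2,r3:9,r4:16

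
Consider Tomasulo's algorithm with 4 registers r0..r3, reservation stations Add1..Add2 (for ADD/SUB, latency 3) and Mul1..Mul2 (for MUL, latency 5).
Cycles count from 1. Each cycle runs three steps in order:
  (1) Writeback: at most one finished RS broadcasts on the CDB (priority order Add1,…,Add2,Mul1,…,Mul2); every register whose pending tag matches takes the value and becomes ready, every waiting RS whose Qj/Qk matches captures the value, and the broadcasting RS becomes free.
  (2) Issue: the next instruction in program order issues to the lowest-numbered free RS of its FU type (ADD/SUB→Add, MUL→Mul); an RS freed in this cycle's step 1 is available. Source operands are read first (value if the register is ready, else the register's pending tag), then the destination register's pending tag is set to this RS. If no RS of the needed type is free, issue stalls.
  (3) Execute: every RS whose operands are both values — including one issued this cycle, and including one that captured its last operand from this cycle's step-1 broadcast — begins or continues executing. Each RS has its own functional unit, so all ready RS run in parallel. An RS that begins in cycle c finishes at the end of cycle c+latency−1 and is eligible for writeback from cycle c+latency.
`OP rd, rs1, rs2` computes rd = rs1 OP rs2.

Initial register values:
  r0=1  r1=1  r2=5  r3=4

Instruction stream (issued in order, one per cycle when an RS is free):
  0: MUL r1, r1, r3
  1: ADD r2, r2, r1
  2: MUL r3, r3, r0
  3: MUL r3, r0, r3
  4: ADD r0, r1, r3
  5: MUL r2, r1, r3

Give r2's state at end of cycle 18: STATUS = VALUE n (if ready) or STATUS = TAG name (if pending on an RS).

STATUS = VALUE 16

  c1: issue MUL r1<-Mul1  regs: r0:1,r1:Mul1,r2:5,r3:4
  c2: issue ADD r2<-Add1  regs: r0:1,r1:Mul1,r2:Add1,r3:4
  c3: issue MUL r3<-Mul2  regs: r0:1,r1:Mul1,r2:Add1,r3:Mul2
  c4: stall  regs: r0:1,r1:Mul1,r2:Add1,r3:Mul2
  c5: stall  regs: r0:1,r1:Mul1,r2:Add1,r3:Mul2
  c6: CDB Mul1=4; issue MUL r3<-Mul1  regs: r0:1,r1:4,r2:Add1,r3:Mul1
  c7: issue ADD r0<-Add2  regs: r0:Add2,r1:4,r2:Add1,r3:Mul1
  c8: CDB Mul2=4; issue MUL r2<-Mul2  regs: r0:Add2,r1:4,r2:Mul2,r3:Mul1
  c9: CDB Add1=9  regs: r0:Add2,r1:4,r2:Mul2,r3:Mul1
  c10: -  regs: r0:Add2,r1:4,r2:Mul2,r3:Mul1
  c11: -  regs: r0:Add2,r1:4,r2:Mul2,r3:Mul1
  c12: -  regs: r0:Add2,r1:4,r2:Mul2,r3:Mul1
  c13: CDB Mul1=4  regs: r0:Add2,r1:4,r2:Mul2,r3:4
  c14: -  regs: r0:Add2,r1:4,r2:Mul2,r3:4
  c15: -  regs: r0:Add2,r1:4,r2:Mul2,r3:4
  c16: CDB Add2=8  regs: r0:8,r1:4,r2:Mul2,r3:4
  c17: -  regs: r0:8,r1:4,r2:Mul2,r3:4
  c18: CDB Mul2=16  regs: r0:8,r1:4,r2:16,r3:4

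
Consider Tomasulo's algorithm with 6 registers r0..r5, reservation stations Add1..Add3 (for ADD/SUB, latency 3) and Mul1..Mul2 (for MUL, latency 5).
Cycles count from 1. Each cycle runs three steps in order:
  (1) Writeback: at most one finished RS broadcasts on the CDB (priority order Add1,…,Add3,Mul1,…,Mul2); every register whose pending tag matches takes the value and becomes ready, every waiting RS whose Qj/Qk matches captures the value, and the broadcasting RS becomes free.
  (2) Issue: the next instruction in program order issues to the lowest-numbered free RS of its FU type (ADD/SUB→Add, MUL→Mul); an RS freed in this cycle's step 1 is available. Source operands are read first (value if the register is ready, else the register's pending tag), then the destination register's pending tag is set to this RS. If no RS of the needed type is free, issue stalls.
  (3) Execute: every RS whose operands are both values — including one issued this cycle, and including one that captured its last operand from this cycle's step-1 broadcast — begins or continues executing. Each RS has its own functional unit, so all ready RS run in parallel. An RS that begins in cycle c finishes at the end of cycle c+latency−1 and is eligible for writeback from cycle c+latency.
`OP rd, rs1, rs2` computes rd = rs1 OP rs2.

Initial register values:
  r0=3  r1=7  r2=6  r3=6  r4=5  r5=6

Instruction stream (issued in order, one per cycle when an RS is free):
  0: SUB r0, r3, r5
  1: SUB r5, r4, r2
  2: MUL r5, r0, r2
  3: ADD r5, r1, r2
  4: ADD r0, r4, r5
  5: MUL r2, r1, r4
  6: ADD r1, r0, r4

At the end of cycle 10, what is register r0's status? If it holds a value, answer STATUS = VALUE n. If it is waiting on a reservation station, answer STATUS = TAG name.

STATUS = VALUE 18

c1: issue SUB r0<-Add1 | r0:Add1,r1:7,r2:6,r3:6,r4:5,r5:6
c2: issue SUB r5<-Add2 | r0:Add1,r1:7,r2:6,r3:6,r4:5,r5:Add2
c3: issue MUL r5<-Mul1 | r0:Add1,r1:7,r2:6,r3:6,r4:5,r5:Mul1
c4: CDB Add1=0; issue ADD r5<-Add1 | r0:0,r1:7,r2:6,r3:6,r4:5,r5:Add1
c5: CDB Add2=-1; issue ADD r0<-Add2 | r0:Add2,r1:7,r2:6,r3:6,r4:5,r5:Add1
c6: issue MUL r2<-Mul2 | r0:Add2,r1:7,r2:Mul2,r3:6,r4:5,r5:Add1
c7: CDB Add1=13; issue ADD r1<-Add1 | r0:Add2,r1:Add1,r2:Mul2,r3:6,r4:5,r5:13
c8: - | r0:Add2,r1:Add1,r2:Mul2,r3:6,r4:5,r5:13
c9: CDB Mul1=0 | r0:Add2,r1:Add1,r2:Mul2,r3:6,r4:5,r5:13
c10: CDB Add2=18 | r0:18,r1:Add1,r2:Mul2,r3:6,r4:5,r5:13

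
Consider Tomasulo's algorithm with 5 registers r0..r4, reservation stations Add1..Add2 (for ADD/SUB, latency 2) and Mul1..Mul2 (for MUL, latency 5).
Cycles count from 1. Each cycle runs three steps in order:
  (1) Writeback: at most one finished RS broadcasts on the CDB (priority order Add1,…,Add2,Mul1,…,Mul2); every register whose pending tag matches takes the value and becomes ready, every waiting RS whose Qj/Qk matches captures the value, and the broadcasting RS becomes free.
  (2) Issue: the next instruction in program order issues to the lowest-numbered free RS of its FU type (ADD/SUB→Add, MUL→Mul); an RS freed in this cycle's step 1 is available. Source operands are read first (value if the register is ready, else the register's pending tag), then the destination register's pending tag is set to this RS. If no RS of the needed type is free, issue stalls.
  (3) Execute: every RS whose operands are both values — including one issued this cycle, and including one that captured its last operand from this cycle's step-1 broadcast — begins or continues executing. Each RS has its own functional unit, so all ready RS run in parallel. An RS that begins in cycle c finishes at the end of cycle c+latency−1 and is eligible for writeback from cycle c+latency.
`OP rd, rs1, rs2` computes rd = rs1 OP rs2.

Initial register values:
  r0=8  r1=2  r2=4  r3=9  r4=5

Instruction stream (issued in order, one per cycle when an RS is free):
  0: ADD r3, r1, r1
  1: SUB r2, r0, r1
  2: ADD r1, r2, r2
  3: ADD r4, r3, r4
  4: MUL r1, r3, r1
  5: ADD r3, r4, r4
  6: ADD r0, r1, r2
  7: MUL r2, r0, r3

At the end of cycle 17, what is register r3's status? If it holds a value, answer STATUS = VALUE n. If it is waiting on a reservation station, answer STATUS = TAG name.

c1: issue ADD r3<-Add1 | r0:8,r1:2,r2:4,r3:Add1,r4:5
c2: issue SUB r2<-Add2 | r0:8,r1:2,r2:Add2,r3:Add1,r4:5
c3: CDB Add1=4; issue ADD r1<-Add1 | r0:8,r1:Add1,r2:Add2,r3:4,r4:5
c4: CDB Add2=6; issue ADD r4<-Add2 | r0:8,r1:Add1,r2:6,r3:4,r4:Add2
c5: issue MUL r1<-Mul1 | r0:8,r1:Mul1,r2:6,r3:4,r4:Add2
c6: CDB Add1=12; issue ADD r3<-Add1 | r0:8,r1:Mul1,r2:6,r3:Add1,r4:Add2
c7: CDB Add2=9; issue ADD r0<-Add2 | r0:Add2,r1:Mul1,r2:6,r3:Add1,r4:9
c8: issue MUL r2<-Mul2 | r0:Add2,r1:Mul1,r2:Mul2,r3:Add1,r4:9
c9: CDB Add1=18 | r0:Add2,r1:Mul1,r2:Mul2,r3:18,r4:9
c10: - | r0:Add2,r1:Mul1,r2:Mul2,r3:18,r4:9
c11: CDB Mul1=48 | r0:Add2,r1:48,r2:Mul2,r3:18,r4:9
c12: - | r0:Add2,r1:48,r2:Mul2,r3:18,r4:9
c13: CDB Add2=54 | r0:54,r1:48,r2:Mul2,r3:18,r4:9
c14: - | r0:54,r1:48,r2:Mul2,r3:18,r4:9
c15: - | r0:54,r1:48,r2:Mul2,r3:18,r4:9
c16: - | r0:54,r1:48,r2:Mul2,r3:18,r4:9
c17: - | r0:54,r1:48,r2:Mul2,r3:18,r4:9

STATUS = VALUE 18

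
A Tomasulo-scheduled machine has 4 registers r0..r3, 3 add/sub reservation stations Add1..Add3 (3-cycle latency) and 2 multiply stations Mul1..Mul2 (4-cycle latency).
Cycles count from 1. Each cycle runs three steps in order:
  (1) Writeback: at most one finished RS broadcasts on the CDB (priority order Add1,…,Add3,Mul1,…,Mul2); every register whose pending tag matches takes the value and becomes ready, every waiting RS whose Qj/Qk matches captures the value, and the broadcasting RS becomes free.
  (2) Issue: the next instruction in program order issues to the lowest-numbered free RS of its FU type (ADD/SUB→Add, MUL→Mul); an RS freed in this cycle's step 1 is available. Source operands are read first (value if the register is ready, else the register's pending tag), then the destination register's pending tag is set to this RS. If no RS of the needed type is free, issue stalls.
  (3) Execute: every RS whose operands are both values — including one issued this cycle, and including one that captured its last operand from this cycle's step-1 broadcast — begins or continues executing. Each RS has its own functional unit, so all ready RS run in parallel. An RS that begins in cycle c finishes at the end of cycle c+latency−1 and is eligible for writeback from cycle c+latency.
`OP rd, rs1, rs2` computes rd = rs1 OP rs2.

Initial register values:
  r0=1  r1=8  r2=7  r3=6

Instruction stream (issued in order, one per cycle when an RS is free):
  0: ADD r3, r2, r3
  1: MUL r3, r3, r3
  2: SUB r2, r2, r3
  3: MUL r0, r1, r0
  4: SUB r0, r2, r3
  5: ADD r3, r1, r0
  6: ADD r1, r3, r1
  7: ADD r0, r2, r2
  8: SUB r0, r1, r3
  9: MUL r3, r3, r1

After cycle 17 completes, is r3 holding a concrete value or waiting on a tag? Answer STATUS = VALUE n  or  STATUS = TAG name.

cycle 1: issue ADD r3<-Add1 // r0:1,r1:8,r2:7,r3:Add1
cycle 2: issue MUL r3<-Mul1 // r0:1,r1:8,r2:7,r3:Mul1
cycle 3: issue SUB r2<-Add2 // r0:1,r1:8,r2:Add2,r3:Mul1
cycle 4: CDB Add1=13; issue MUL r0<-Mul2 // r0:Mul2,r1:8,r2:Add2,r3:Mul1
cycle 5: issue SUB r0<-Add1 // r0:Add1,r1:8,r2:Add2,r3:Mul1
cycle 6: issue ADD r3<-Add3 // r0:Add1,r1:8,r2:Add2,r3:Add3
cycle 7: stall // r0:Add1,r1:8,r2:Add2,r3:Add3
cycle 8: CDB Mul1=169; stall // r0:Add1,r1:8,r2:Add2,r3:Add3
cycle 9: CDB Mul2=8; stall // r0:Add1,r1:8,r2:Add2,r3:Add3
cycle 10: stall // r0:Add1,r1:8,r2:Add2,r3:Add3
cycle 11: CDB Add2=-162; issue ADD r1<-Add2 // r0:Add1,r1:Add2,r2:-162,r3:Add3
cycle 12: stall // r0:Add1,r1:Add2,r2:-162,r3:Add3
cycle 13: stall // r0:Add1,r1:Add2,r2:-162,r3:Add3
cycle 14: CDB Add1=-331; issue ADD r0<-Add1 // r0:Add1,r1:Add2,r2:-162,r3:Add3
cycle 15: stall // r0:Add1,r1:Add2,r2:-162,r3:Add3
cycle 16: stall // r0:Add1,r1:Add2,r2:-162,r3:Add3
cycle 17: CDB Add1=-324; issue SUB r0<-Add1 // r0:Add1,r1:Add2,r2:-162,r3:Add3

STATUS = TAG Add3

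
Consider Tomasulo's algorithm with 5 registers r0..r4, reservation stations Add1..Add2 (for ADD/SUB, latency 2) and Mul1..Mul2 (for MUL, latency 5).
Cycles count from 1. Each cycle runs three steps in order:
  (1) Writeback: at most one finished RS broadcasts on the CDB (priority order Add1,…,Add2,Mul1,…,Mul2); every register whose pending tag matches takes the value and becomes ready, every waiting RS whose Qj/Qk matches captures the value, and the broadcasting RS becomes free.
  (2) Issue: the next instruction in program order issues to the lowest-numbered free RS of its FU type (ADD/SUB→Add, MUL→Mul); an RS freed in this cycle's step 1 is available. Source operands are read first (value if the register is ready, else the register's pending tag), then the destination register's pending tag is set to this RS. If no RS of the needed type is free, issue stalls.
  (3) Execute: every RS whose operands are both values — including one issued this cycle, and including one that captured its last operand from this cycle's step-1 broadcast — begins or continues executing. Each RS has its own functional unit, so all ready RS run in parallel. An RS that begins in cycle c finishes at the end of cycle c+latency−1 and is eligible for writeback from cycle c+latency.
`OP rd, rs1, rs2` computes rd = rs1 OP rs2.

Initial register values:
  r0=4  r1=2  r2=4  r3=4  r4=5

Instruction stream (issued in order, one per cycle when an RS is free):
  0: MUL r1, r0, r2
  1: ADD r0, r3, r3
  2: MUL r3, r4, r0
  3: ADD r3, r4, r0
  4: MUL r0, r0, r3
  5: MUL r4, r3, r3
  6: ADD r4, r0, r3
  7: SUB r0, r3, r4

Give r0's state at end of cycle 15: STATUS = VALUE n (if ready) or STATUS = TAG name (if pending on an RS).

STATUS = TAG Add2

cycle 1: issue MUL r1<-Mul1 // r0:4,r1:Mul1,r2:4,r3:4,r4:5
cycle 2: issue ADD r0<-Add1 // r0:Add1,r1:Mul1,r2:4,r3:4,r4:5
cycle 3: issue MUL r3<-Mul2 // r0:Add1,r1:Mul1,r2:4,r3:Mul2,r4:5
cycle 4: CDB Add1=8; issue ADD r3<-Add1 // r0:8,r1:Mul1,r2:4,r3:Add1,r4:5
cycle 5: stall // r0:8,r1:Mul1,r2:4,r3:Add1,r4:5
cycle 6: CDB Add1=13; stall // r0:8,r1:Mul1,r2:4,r3:13,r4:5
cycle 7: CDB Mul1=16; issue MUL r0<-Mul1 // r0:Mul1,r1:16,r2:4,r3:13,r4:5
cycle 8: stall // r0:Mul1,r1:16,r2:4,r3:13,r4:5
cycle 9: CDB Mul2=40; issue MUL r4<-Mul2 // r0:Mul1,r1:16,r2:4,r3:13,r4:Mul2
cycle 10: issue ADD r4<-Add1 // r0:Mul1,r1:16,r2:4,r3:13,r4:Add1
cycle 11: issue SUB r0<-Add2 // r0:Add2,r1:16,r2:4,r3:13,r4:Add1
cycle 12: CDB Mul1=104 // r0:Add2,r1:16,r2:4,r3:13,r4:Add1
cycle 13: - // r0:Add2,r1:16,r2:4,r3:13,r4:Add1
cycle 14: CDB Add1=117 // r0:Add2,r1:16,r2:4,r3:13,r4:117
cycle 15: CDB Mul2=169 // r0:Add2,r1:16,r2:4,r3:13,r4:117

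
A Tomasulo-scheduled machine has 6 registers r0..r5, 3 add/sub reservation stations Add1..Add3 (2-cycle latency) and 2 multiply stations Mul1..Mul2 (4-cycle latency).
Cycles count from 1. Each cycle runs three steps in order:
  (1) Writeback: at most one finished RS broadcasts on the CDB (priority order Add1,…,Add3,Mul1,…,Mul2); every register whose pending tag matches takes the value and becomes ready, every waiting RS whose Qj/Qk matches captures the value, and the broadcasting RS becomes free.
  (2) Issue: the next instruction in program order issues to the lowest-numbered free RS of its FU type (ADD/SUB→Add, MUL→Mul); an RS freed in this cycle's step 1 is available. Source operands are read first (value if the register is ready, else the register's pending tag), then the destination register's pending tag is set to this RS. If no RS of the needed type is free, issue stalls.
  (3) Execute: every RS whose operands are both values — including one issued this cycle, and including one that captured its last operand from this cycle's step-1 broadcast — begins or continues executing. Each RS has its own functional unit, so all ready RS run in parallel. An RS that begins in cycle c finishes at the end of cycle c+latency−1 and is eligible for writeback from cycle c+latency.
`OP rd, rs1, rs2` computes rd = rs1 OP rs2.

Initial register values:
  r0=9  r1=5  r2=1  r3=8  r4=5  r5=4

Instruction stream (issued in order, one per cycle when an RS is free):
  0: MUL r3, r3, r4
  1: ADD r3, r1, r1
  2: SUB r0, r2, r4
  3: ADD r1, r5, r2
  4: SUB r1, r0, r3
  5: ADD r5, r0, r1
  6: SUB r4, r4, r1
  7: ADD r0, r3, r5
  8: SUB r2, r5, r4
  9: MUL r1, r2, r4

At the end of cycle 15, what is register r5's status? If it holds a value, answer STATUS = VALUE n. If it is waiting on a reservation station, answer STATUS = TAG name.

  c1: issue MUL r3<-Mul1  regs: r0:9,r1:5,r2:1,r3:Mul1,r4:5,r5:4
  c2: issue ADD r3<-Add1  regs: r0:9,r1:5,r2:1,r3:Add1,r4:5,r5:4
  c3: issue SUB r0<-Add2  regs: r0:Add2,r1:5,r2:1,r3:Add1,r4:5,r5:4
  c4: CDB Add1=10; issue ADD r1<-Add1  regs: r0:Add2,r1:Add1,r2:1,r3:10,r4:5,r5:4
  c5: CDB Add2=-4; issue SUB r1<-Add2  regs: r0:-4,r1:Add2,r2:1,r3:10,r4:5,r5:4
  c6: CDB Add1=5; issue ADD r5<-Add1  regs: r0:-4,r1:Add2,r2:1,r3:10,r4:5,r5:Add1
  c7: CDB Add2=-14; issue SUB r4<-Add2  regs: r0:-4,r1:-14,r2:1,r3:10,r4:Add2,r5:Add1
  c8: CDB Mul1=40; issue ADD r0<-Add3  regs: r0:Add3,r1:-14,r2:1,r3:10,r4:Add2,r5:Add1
  c9: CDB Add1=-18; issue SUB r2<-Add1  regs: r0:Add3,r1:-14,r2:Add1,r3:10,r4:Add2,r5:-18
  c10: CDB Add2=19; issue MUL r1<-Mul1  regs: r0:Add3,r1:Mul1,r2:Add1,r3:10,r4:19,r5:-18
  c11: CDB Add3=-8  regs: r0:-8,r1:Mul1,r2:Add1,r3:10,r4:19,r5:-18
  c12: CDB Add1=-37  regs: r0:-8,r1:Mul1,r2:-37,r3:10,r4:19,r5:-18
  c13: -  regs: r0:-8,r1:Mul1,r2:-37,r3:10,r4:19,r5:-18
  c14: -  regs: r0:-8,r1:Mul1,r2:-37,r3:10,r4:19,r5:-18
  c15: -  regs: r0:-8,r1:Mul1,r2:-37,r3:10,r4:19,r5:-18

STATUS = VALUE -18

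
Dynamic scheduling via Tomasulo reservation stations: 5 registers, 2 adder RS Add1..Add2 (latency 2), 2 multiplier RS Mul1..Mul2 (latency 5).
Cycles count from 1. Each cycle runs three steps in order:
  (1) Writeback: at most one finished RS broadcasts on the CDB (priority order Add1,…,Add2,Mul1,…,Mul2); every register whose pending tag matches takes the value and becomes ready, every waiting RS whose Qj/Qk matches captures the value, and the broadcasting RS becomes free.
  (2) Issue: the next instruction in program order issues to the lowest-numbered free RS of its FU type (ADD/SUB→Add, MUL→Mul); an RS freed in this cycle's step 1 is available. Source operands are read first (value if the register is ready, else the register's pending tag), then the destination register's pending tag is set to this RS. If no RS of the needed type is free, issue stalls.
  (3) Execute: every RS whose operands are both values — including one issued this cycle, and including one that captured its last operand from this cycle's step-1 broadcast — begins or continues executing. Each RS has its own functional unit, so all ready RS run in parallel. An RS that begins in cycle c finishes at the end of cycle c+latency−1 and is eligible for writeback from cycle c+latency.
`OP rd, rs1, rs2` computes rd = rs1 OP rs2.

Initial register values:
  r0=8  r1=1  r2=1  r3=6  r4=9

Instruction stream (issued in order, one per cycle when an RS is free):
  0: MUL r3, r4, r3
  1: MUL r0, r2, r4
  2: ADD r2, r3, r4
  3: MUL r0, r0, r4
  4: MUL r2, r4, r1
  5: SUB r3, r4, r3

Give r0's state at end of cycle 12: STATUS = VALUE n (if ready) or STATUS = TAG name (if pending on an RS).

STATUS = VALUE 81

  c1: issue MUL r3<-Mul1  regs: r0:8,r1:1,r2:1,r3:Mul1,r4:9
  c2: issue MUL r0<-Mul2  regs: r0:Mul2,r1:1,r2:1,r3:Mul1,r4:9
  c3: issue ADD r2<-Add1  regs: r0:Mul2,r1:1,r2:Add1,r3:Mul1,r4:9
  c4: stall  regs: r0:Mul2,r1:1,r2:Add1,r3:Mul1,r4:9
  c5: stall  regs: r0:Mul2,r1:1,r2:Add1,r3:Mul1,r4:9
  c6: CDB Mul1=54; issue MUL r0<-Mul1  regs: r0:Mul1,r1:1,r2:Add1,r3:54,r4:9
  c7: CDB Mul2=9; issue MUL r2<-Mul2  regs: r0:Mul1,r1:1,r2:Mul2,r3:54,r4:9
  c8: CDB Add1=63; issue SUB r3<-Add1  regs: r0:Mul1,r1:1,r2:Mul2,r3:Add1,r4:9
  c9: -  regs: r0:Mul1,r1:1,r2:Mul2,r3:Add1,r4:9
  c10: CDB Add1=-45  regs: r0:Mul1,r1:1,r2:Mul2,r3:-45,r4:9
  c11: -  regs: r0:Mul1,r1:1,r2:Mul2,r3:-45,r4:9
  c12: CDB Mul1=81  regs: r0:81,r1:1,r2:Mul2,r3:-45,r4:9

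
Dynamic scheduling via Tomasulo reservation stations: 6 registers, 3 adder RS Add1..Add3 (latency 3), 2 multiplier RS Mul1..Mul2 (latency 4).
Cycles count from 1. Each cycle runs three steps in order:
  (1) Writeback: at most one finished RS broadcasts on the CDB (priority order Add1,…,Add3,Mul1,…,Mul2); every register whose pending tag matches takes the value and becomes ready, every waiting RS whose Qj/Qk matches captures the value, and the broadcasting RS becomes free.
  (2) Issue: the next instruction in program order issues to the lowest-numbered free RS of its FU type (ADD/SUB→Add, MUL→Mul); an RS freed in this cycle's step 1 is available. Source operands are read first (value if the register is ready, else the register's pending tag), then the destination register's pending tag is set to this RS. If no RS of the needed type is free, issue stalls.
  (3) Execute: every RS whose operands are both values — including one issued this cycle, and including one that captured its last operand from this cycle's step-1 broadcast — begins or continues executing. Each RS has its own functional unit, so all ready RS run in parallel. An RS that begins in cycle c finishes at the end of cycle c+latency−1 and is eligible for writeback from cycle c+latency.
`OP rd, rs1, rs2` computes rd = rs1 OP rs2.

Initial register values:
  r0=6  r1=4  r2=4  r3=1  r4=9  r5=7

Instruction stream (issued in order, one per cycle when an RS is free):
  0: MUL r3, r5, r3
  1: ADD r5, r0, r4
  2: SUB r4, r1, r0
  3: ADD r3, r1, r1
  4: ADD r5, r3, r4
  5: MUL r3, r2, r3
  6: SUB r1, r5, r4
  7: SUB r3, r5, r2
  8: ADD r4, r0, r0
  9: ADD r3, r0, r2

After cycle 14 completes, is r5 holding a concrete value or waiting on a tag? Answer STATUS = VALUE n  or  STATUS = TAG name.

cycle 1: issue MUL r3<-Mul1 // r0:6,r1:4,r2:4,r3:Mul1,r4:9,r5:7
cycle 2: issue ADD r5<-Add1 // r0:6,r1:4,r2:4,r3:Mul1,r4:9,r5:Add1
cycle 3: issue SUB r4<-Add2 // r0:6,r1:4,r2:4,r3:Mul1,r4:Add2,r5:Add1
cycle 4: issue ADD r3<-Add3 // r0:6,r1:4,r2:4,r3:Add3,r4:Add2,r5:Add1
cycle 5: CDB Add1=15; issue ADD r5<-Add1 // r0:6,r1:4,r2:4,r3:Add3,r4:Add2,r5:Add1
cycle 6: CDB Add2=-2; issue MUL r3<-Mul2 // r0:6,r1:4,r2:4,r3:Mul2,r4:-2,r5:Add1
cycle 7: CDB Add3=8; issue SUB r1<-Add2 // r0:6,r1:Add2,r2:4,r3:Mul2,r4:-2,r5:Add1
cycle 8: CDB Mul1=7; issue SUB r3<-Add3 // r0:6,r1:Add2,r2:4,r3:Add3,r4:-2,r5:Add1
cycle 9: stall // r0:6,r1:Add2,r2:4,r3:Add3,r4:-2,r5:Add1
cycle 10: CDB Add1=6; issue ADD r4<-Add1 // r0:6,r1:Add2,r2:4,r3:Add3,r4:Add1,r5:6
cycle 11: CDB Mul2=32; stall // r0:6,r1:Add2,r2:4,r3:Add3,r4:Add1,r5:6
cycle 12: stall // r0:6,r1:Add2,r2:4,r3:Add3,r4:Add1,r5:6
cycle 13: CDB Add1=12; issue ADD r3<-Add1 // r0:6,r1:Add2,r2:4,r3:Add1,r4:12,r5:6
cycle 14: CDB Add2=8 // r0:6,r1:8,r2:4,r3:Add1,r4:12,r5:6

STATUS = VALUE 6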